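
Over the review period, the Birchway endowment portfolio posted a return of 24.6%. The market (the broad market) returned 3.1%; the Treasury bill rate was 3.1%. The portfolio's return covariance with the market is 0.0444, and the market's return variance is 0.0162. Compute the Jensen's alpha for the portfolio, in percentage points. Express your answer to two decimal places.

21.50

β = Cov / Var = 0.0444 / 0.0162 = 2.7407
E[R] = Rf + β(Rm − Rf) = 3.1% + 2.7407 × (3.1% − 3.1%) = 3.1000%
α = Rp − E[R] = 24.6% − 3.1000% = 21.5000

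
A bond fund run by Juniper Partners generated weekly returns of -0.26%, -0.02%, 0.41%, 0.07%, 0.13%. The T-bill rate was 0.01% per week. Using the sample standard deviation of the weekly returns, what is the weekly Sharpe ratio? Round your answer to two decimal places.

0.23

Mean return r̄ = 0.330 / 5 = 0.0660%
Σ(r − r̄)² = 0.2361; sample σ = √(0.2361/4) = 0.2430%
Sharpe = (r̄ − rf) / σ = (0.0660 − 0.01) / 0.2430 = 0.0560 / 0.2430 = 0.2305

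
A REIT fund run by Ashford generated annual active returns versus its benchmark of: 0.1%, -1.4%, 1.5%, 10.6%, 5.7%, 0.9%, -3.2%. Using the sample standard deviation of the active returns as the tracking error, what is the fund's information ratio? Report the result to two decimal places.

μ = (0.1 − 1.4 + 1.5 + 10.6 + 5.7 + 0.9 − 3.2) / 7 = 2.0286%
Σ(r − μ)² = (0.1 − 2.0286)² + (-1.4 − 2.0286)² + … = 131.3143
sample σ = √(131.3143 / 6) = √21.8857 = 4.6782%
IR = μ / tracking error = 2.0286 / 4.6782 = 0.4336

0.43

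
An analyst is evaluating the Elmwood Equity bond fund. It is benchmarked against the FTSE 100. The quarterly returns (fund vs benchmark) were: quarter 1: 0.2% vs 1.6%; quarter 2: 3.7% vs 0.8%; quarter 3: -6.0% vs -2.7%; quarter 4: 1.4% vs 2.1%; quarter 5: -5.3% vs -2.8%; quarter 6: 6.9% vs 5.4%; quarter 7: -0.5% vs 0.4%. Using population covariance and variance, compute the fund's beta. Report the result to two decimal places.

r̄p = 0.0571%,  r̄m = 0.6857%
Cov = Σ(rp − r̄p)(rm − r̄m) / 7 = 10.5780
Var(rm) = Σ(rm − r̄m)² / 7 = 6.9669
β = Cov / Var = 10.5780 / 6.9669 = 1.5183

1.52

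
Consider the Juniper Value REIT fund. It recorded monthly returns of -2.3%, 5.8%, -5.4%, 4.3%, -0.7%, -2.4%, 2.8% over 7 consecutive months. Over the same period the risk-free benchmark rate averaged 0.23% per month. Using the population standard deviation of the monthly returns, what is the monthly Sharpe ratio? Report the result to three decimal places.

0.019

r̄ = (-2.3 + 5.8 − 5.4 + 4.3 − 0.7 − 2.4 + 2.8) / 7 = 2.10 / 7 = 0.3000%
Σ(r − r̄)² = (-2.3 − 0.3000)² + (5.8 − 0.3000)² + … = 100.0400
σ = √[100.0400 / 7] = 3.7804%
Sharpe = (r̄ − rf) / σ = (0.3000 − 0.23) / 3.7804 = 0.0700 / 3.7804 = 0.0185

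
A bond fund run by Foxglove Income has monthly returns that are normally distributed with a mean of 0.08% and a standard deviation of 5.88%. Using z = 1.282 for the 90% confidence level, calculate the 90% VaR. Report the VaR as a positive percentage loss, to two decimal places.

7.46

VaR (as % loss) = −(μ − z·σ) = −(0.08% − 1.282 × 5.88%) = −(-7.45816%) = 7.45816%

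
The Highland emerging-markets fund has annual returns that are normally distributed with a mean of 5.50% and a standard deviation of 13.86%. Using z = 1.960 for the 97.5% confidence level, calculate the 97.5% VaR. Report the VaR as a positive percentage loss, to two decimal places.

VaR (as % loss) = −(μ − z·σ) = −(5.50% − 1.960 × 13.86%) = −(-21.6656%) = 21.6656%

21.67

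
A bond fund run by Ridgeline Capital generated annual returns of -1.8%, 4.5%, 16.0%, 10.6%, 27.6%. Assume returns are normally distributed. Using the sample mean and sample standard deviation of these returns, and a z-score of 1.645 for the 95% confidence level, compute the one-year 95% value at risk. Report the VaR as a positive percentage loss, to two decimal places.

7.12

r̄ = (-1.8 + 4.5 + 16 + 10.6 + 27.6) / 5 = 56.90 / 5 = 11.3800%
Σ(r − r̄)² = 506.0880; sample σ = √(506.0880/4) = 11.2482%
VaR = −(r̄ − z·σ) = −(11.3800 − 1.645 × 11.2482) = −(-7.1233) = 7.1233%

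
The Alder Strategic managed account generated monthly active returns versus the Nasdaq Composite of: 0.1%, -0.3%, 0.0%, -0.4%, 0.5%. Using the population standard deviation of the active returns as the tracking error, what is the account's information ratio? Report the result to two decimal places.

-0.06

μ = (0.1 − 0.3 + 0 − 0.4 + 0.5) / 5 = -0.0200%
Σ(r − μ)² = 0.5080; population σ = √(0.5080/5) = 0.3187%
IR = μ / tracking error = -0.0200 / 0.3187 = -0.0628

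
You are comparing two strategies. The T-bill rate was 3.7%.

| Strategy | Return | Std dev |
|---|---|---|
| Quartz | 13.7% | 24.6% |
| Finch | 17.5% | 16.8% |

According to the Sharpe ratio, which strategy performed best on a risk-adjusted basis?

Finch

Quartz: Sharpe ratio = (13.7% − 3.7%) / 24.6% = 0.407
Finch: Sharpe ratio = (17.5% − 3.7%) / 16.8% = 0.821
Highest: Finch (0.821).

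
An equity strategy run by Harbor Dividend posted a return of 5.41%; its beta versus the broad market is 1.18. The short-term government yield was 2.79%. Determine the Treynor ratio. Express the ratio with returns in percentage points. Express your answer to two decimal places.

2.22

Treynor = (Rp − Rf) / β = (5.41% − 2.79%) / 1.18 = 2.62 / 1.18 = 2.2203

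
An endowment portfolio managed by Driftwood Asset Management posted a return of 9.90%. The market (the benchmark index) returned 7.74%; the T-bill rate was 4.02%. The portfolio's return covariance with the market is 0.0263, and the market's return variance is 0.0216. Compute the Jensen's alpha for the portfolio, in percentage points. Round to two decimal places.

β = Cov / Var = 0.0263 / 0.0216 = 1.2176
E[R] = Rf + β(Rm − Rf) = 4.02% + 1.2176 × (7.74% − 4.02%) = 8.5495%
α = Rp − E[R] = 9.90% − 8.5495% = 1.3505

1.35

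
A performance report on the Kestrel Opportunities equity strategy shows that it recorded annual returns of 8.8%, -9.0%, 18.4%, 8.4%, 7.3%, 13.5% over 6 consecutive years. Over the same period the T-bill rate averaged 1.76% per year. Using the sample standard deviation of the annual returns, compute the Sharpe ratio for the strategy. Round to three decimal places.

0.663

μ = (8.8 − 9 + 18.4 + 8.4 + 7.3 + 13.5) / 6 = 7.9000%
Σ(r − μ)² = (8.8 − 7.9000)² + (-9 − 7.9000)² + (18.4 − 7.9000)² + … = 428.6400
sample σ = √(428.6400 / 5) = √85.7280 = 9.2589%
Sharpe = (μ − rf) / σ = (7.9000 − 1.76) / 9.2589 = 6.1400 / 9.2589 = 0.6631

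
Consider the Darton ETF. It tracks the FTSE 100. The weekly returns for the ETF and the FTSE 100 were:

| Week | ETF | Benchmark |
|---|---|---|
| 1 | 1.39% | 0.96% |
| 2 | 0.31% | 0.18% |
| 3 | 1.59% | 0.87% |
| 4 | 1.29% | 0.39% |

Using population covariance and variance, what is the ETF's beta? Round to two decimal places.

r̄p = 1.1450%,  r̄m = 0.6000%
Cov = Σ(rp − r̄p)(rm − r̄m) / 4 = 0.1322
Var(rm) = Σ(rm − r̄m)² / 4 = 0.1058
β = Cov / Var = 0.1322 / 0.1058 = 1.2495

1.25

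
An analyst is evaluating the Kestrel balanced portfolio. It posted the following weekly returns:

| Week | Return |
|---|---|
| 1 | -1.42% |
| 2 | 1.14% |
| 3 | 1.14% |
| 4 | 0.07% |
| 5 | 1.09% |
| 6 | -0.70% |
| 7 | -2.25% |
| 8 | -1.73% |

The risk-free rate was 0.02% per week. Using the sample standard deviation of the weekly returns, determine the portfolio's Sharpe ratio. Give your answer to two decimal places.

μ = (-1.42 + 1.14 + 1.14 + 0.07 + 1.09 − 0.7 − 2.25 − 1.73) / 8 = -0.3325%
Σ(r − μ)² = 13.4696; sample σ = √(13.4696/7) = 1.3872%
Sharpe = (μ − rf) / σ = (-0.3325 − 0.02) / 1.3872 = -0.3525 / 1.3872 = -0.2541

-0.25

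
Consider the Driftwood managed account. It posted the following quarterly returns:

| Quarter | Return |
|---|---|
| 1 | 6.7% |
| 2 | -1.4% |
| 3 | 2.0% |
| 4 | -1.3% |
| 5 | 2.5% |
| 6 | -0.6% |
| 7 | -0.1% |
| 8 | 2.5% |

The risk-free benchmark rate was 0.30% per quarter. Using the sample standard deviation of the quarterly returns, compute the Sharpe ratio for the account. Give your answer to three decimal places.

r̄ = (6.7 − 1.4 + 2 − 1.3 + 2.5 − 0.6 − 0.1 + 2.5) / 8 = 1.2875%
Sample std dev = √[52.1488 / 7] = 2.7294%
Sharpe = (r̄ − rf) / σ = (1.2875 − 0.3) / 2.7294 = 0.9875 / 2.7294 = 0.3618

0.362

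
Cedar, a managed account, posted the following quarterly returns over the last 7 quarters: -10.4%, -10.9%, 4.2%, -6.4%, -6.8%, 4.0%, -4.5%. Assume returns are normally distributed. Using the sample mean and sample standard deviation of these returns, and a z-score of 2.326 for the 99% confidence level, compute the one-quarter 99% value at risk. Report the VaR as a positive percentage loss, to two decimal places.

18.88

r̄ = (-10.4 − 10.9 + 4.2 − 6.4 − 6.8 + 4 − 4.5) / 7 = -4.4000%
Σ(r − r̄)² = (-10.4 − (-4.4000))² + (-10.9 − (-4.4000))² + (4.2 − (-4.4000))² + … = 232.5400
sample σ = √(232.5400 / 6) = √38.7567 = 6.2255%
VaR = −(r̄ − z·σ) = −(-4.4000 − 2.326 × 6.2255) = −(-18.8805) = 18.8805%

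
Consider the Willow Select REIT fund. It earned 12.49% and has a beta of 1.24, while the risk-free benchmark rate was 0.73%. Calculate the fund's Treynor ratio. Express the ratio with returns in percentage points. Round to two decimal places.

9.48

Treynor = (Rp − Rf) / β = (12.49% − 0.73%) / 1.24 = 11.76 / 1.24 = 9.4839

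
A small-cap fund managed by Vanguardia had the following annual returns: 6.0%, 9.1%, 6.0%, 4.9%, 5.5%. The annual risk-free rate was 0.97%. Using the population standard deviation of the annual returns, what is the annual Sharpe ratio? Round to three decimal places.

3.657

r̄ = (6 + 9.1 + 6 + 4.9 + 5.5) / 5 = 31.50 / 5 = 6.3000%
Σ(r − r̄)² = 10.6200; population σ = √(10.6200/5) = 1.4574%
Sharpe = (r̄ − rf) / σ = (6.3000 − 0.97) / 1.4574 = 5.3300 / 1.4574 = 3.6572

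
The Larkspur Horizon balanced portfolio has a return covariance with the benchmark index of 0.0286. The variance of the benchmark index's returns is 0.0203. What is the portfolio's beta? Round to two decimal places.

β = Cov(Rp, Rm) / Var(Rm) = 0.0286 / 0.0203 = 1.4089

1.41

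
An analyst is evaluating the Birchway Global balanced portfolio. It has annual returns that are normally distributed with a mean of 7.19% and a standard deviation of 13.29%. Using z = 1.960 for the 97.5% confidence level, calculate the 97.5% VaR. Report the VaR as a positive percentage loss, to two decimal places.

18.86

VaR (as % loss) = −(μ − z·σ) = −(7.19% − 1.960 × 13.29%) = −(-18.8584%) = 18.8584%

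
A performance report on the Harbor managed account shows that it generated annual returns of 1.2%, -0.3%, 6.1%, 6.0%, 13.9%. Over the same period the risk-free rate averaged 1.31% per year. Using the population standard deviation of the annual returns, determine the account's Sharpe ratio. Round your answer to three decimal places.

μ = (1.2 − 0.3 + 6.1 + 6 + 13.9) / 5 = 26.90 / 5 = 5.3800%
Σ(r − μ)² = (1.2 − 5.3800)² + (-0.3 − 5.3800)² + (6.1 − 5.3800)² + … = 123.2280
σ = √[123.2280 / 5] = 4.9644%
Sharpe = (μ − rf) / σ = (5.3800 − 1.31) / 4.9644 = 4.0700 / 4.9644 = 0.8198

0.820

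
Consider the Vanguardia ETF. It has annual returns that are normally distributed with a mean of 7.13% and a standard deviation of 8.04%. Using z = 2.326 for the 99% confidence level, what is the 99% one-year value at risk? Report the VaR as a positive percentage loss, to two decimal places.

VaR (as % loss) = −(μ − z·σ) = −(7.13% − 2.326 × 8.04%) = −(-11.57104%) = 11.57104%

11.57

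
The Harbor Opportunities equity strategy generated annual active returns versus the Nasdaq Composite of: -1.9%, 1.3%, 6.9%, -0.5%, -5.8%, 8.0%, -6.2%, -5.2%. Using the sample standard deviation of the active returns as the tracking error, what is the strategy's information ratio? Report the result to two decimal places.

r̄ = (-1.9 + 1.3 + 6.9 − 0.5 − 5.8 + 8 − 6.2 − 5.2) / 8 = -3.40 / 8 = -0.4250%
Σ(r − r̄)² = (-1.9 − (-0.4250))² + (1.3 − (-0.4250))² + … = 214.8350
σ = √[214.8350 / 7] = 5.5399%
IR = r̄ / tracking error = -0.4250 / 5.5399 = -0.0767

-0.08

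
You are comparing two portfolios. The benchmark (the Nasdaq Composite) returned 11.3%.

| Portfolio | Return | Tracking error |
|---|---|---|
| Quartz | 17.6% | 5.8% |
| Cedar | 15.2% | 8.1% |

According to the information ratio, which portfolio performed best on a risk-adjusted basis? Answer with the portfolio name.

Quartz

Quartz: IR = (17.6% − 11.3%) / 5.8% = 1.086
Cedar: IR = (15.2% − 11.3%) / 8.1% = 0.481
Highest: Quartz (1.086).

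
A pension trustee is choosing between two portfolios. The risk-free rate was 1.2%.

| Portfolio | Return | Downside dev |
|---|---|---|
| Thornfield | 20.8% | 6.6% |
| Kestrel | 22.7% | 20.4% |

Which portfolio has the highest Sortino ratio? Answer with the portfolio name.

Thornfield

Thornfield: Sortino ratio = (20.8% − 1.2%) / 6.6% = 2.970
Kestrel: Sortino ratio = (22.7% − 1.2%) / 20.4% = 1.054
Highest: Thornfield (2.970).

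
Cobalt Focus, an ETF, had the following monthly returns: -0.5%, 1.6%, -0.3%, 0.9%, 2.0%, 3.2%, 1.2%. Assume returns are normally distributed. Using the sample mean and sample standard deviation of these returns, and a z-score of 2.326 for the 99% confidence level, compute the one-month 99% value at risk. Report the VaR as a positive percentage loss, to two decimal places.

1.85

r̄ = (-0.5 + 1.6 − 0.3 + 0.9 + 2 + 3.2 + 1.2) / 7 = 1.1571%
Σ(r − r̄)² = (-0.5 − 1.1571)² + (1.6 − 1.1571)² + … = 10.0171
σ = √[10.0171 / 6] = 1.2921%
VaR = −(r̄ − z·σ) = −(1.1571 − 2.326 × 1.2921) = −(-1.8483) = 1.8483%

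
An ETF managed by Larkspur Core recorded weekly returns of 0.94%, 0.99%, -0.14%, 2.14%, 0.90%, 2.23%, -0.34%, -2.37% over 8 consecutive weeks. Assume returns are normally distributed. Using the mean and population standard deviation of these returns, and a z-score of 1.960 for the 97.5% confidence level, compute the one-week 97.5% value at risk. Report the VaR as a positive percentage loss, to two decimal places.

2.19

Mean return r̄ = 4.350 / 8 = 0.5438%
Σ(r − r̄)² = (0.94 − 0.5438)² + (0.99 − 0.5438)² + (-0.14 − 0.5438)² + … = 15.6130
σ = √[15.6130 / 8] = 1.3970%
VaR = −(r̄ − z·σ) = −(0.5438 − 1.960 × 1.3970) = −(-2.1943) = 2.1943%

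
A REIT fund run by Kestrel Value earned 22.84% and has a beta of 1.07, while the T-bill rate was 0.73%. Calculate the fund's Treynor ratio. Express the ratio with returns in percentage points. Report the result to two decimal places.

Treynor = (Rp − Rf) / β = (22.84% − 0.73%) / 1.07 = 22.11 / 1.07 = 20.6636

20.66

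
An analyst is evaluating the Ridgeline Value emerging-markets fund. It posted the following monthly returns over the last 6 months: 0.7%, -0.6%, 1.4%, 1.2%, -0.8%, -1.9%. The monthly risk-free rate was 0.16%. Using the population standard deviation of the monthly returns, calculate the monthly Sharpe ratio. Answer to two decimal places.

-0.13

r̄ = (0.7 − 0.6 + 1.4 + 1.2 − 0.8 − 1.9) / 6 = 0.0000%
Σ(r − r̄)² = 8.5000; population σ = √(8.5000/6) = 1.1902%
Sharpe = (r̄ − rf) / σ = (0.0000 − 0.16) / 1.1902 = -0.1600 / 1.1902 = -0.1344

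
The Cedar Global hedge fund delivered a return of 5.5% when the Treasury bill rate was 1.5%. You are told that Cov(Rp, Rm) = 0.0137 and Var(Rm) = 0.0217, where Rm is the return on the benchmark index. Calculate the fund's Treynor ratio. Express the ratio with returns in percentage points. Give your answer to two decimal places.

6.34

β = Cov / Var = 0.0137 / 0.0217 = 0.6313
Treynor = (Rp − Rf) / β = (5.5% − 1.5%) / 0.6313 = 4.00 / 0.6313 = 6.3361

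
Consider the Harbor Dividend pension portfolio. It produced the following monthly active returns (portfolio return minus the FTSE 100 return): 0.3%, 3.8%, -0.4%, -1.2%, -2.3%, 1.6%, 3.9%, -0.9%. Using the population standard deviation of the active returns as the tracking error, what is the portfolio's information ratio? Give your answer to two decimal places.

r̄ = (0.3 + 3.8 − 0.4 − 1.2 − 2.3 + 1.6 + 3.9 − 0.9) / 8 = 4.80 / 8 = 0.6000%
Population std dev = √[37.1200 / 8] = 2.1541%
IR = r̄ / tracking error = 0.6000 / 2.1541 = 0.2785

0.28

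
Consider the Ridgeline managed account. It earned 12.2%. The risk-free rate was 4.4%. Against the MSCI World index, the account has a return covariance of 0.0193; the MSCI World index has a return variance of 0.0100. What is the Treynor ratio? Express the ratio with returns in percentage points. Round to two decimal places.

β = Cov / Var = 0.0193 / 0.0100 = 1.9300
Treynor = (Rp − Rf) / β = (12.2% − 4.4%) / 1.9300 = 7.80 / 1.9300 = 4.0415

4.04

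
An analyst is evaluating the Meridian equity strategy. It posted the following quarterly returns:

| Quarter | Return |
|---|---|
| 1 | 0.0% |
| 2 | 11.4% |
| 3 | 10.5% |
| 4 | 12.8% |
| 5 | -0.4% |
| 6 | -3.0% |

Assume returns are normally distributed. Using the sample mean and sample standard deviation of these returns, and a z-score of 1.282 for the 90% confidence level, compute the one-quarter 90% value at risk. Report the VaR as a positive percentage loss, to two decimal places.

Mean return r̄ = 31.30 / 6 = 5.2167%
Sample σ = √[Σ(r − r̄)² / 5] = √[249.9283 / 5] = √49.9857 = 7.0701%
VaR = −(r̄ − z·σ) = −(5.2167 − 1.282 × 7.0701) = −(-3.8472) = 3.8472%

3.85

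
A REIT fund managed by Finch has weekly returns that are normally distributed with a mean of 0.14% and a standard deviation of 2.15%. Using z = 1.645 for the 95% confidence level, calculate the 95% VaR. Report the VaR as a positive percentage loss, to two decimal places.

VaR (as % loss) = −(μ − z·σ) = −(0.14% − 1.645 × 2.15%) = −(-3.39675%) = 3.39675%

3.40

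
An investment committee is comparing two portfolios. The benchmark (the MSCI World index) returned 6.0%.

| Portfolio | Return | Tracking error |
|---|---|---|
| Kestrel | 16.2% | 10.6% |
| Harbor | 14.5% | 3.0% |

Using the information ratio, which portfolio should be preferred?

Harbor

Kestrel: IR = (16.2% − 6.0%) / 10.6% = 0.962
Harbor: IR = (14.5% − 6.0%) / 3.0% = 2.833
Highest: Harbor (2.833).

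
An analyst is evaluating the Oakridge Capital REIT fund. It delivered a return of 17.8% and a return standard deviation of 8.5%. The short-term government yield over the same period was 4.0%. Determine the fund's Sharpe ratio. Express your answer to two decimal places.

Sharpe = (Rp − Rf) / σp = (17.8% − 4.0%) / 8.5% = 13.80% / 8.5% = 1.6235

1.62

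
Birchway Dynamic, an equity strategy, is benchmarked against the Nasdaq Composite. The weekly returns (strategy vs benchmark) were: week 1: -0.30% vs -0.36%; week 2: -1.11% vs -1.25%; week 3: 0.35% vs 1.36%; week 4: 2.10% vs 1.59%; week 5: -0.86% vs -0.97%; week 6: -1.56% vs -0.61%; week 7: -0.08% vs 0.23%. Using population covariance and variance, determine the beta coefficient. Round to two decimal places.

0.95

r̄p = -0.2086%,  r̄m = -0.0014%
Cov = Σ(rp − r̄p)(rm − r̄m) / 7 = 1.0108
Var(rm) = Σ(rm − r̄m)² / 7 = 1.0622
β = Cov / Var = 1.0108 / 1.0622 = 0.9516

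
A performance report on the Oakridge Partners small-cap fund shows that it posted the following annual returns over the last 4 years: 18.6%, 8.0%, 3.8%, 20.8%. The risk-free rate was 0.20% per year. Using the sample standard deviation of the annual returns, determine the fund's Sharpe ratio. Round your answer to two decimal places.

1.54

Mean return r̄ = 51.20 / 4 = 12.8000%
Σ(r − r̄)² = (18.6 − 12.8000)² + (8 − 12.8000)² + (3.8 − 12.8000)² + … = 201.6800
σ = √[201.6800 / 3] = 8.1992%
Sharpe = (r̄ − rf) / σ = (12.8000 − 0.2) / 8.1992 = 12.6000 / 8.1992 = 1.5367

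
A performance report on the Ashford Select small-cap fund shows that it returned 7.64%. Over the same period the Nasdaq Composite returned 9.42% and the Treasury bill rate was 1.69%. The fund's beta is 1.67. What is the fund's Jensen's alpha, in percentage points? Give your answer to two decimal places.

CAPM expected return = Rf + β(Rm − Rf) = 1.69% + 1.67 × (9.42% − 1.69%) = 1.69 + 1.67 × 7.73 = 14.5991%
Jensen's α = Rp − E[R] = 7.64% − 14.5991% = -6.9591

-6.96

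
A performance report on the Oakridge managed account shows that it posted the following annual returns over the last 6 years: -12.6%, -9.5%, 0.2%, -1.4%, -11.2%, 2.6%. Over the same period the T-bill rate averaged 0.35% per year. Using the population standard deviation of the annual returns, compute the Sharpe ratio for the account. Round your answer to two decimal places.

Mean return μ = -31.90 / 6 = -5.3167%
Σ(r − μ)² = (-12.6 − (-5.3167))² + (-9.5 − (-5.3167))² + (0.2 − (-5.3167))² + … = 213.6083
population σ = √(213.6083 / 6) = √35.6014 = 5.9667%
Sharpe = (μ − rf) / σ = (-5.3167 − 0.35) / 5.9667 = -5.6667 / 5.9667 = -0.9497

-0.95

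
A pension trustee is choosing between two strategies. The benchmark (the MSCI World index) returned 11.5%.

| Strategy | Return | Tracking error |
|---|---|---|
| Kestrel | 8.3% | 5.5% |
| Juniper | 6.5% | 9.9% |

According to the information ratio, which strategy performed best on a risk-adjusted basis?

Juniper

Kestrel: IR = (8.3% − 11.5%) / 5.5% = -0.582
Juniper: IR = (6.5% − 11.5%) / 9.9% = -0.505
Highest: Juniper (-0.505).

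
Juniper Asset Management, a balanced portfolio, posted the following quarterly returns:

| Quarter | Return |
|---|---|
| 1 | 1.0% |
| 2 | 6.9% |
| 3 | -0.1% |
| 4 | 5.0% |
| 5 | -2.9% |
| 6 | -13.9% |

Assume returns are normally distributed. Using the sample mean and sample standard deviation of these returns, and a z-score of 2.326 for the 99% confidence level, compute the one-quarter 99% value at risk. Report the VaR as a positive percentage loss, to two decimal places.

17.84

μ = (1 + 6.9 − 0.1 + 5 − 2.9 − 13.9) / 6 = -4.00 / 6 = -0.6667%
Σ(r − μ)² = (1 − (-0.6667))² + (6.9 − (-0.6667))² + (-0.1 − (-0.6667))² + … = 272.5733
σ = √[272.5733 / 5] = 7.3834%
VaR = −(μ − z·σ) = −(-0.6667 − 2.326 × 7.3834) = −(-17.8405) = 17.8405%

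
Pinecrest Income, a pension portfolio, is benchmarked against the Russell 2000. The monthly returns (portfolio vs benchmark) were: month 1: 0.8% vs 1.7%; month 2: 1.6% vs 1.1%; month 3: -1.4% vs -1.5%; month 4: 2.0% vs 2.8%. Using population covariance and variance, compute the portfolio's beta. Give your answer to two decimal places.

r̄p = 0.7500%,  r̄m = 1.0250%
Cov = Σ(rp − r̄p)(rm − r̄m) / 4 = 1.9363
Var(rm) = Σ(rm − r̄m)² / 4 = 2.4969
β = Cov / Var = 1.9363 / 2.4969 = 0.7755

0.78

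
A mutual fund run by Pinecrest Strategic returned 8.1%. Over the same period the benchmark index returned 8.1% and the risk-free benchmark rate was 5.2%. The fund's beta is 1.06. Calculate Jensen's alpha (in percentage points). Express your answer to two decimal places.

CAPM expected return = Rf + β(Rm − Rf) = 5.2% + 1.06 × (8.1% − 5.2%) = 5.2 + 1.06 × 2.90 = 8.2740%
Jensen's α = Rp − E[R] = 8.1% − 8.2740% = -0.1740

-0.17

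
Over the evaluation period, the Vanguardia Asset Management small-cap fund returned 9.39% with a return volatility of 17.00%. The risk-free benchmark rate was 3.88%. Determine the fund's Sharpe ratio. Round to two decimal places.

0.32

Sharpe = (Rp − Rf) / σp = (9.39% − 3.88%) / 17.00% = 5.51% / 17.00% = 0.3241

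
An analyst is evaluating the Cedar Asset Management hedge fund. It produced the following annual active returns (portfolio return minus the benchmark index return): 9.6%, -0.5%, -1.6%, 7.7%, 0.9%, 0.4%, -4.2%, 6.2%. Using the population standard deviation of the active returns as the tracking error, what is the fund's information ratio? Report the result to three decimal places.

0.504

μ = (9.6 − 0.5 − 1.6 + 7.7 + 0.9 + 0.4 − 4.2 + 6.2) / 8 = 2.3125%
Population std dev = √[168.5288 / 8] = 4.5898%
IR = μ / tracking error = 2.3125 / 4.5898 = 0.5038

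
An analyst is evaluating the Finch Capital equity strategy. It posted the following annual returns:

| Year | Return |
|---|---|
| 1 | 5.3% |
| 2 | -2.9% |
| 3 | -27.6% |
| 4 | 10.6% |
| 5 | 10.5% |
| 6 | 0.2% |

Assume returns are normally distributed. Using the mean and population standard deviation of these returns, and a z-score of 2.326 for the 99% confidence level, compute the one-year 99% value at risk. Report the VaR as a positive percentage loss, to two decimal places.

r̄ = (5.3 − 2.9 − 27.6 + 10.6 + 10.5 + 0.2) / 6 = -0.6500%
Population std dev = √[1018.3750 / 6] = 13.0280%
VaR = −(r̄ − z·σ) = −(-0.6500 − 2.326 × 13.0280) = −(-30.9531) = 30.9531%

30.95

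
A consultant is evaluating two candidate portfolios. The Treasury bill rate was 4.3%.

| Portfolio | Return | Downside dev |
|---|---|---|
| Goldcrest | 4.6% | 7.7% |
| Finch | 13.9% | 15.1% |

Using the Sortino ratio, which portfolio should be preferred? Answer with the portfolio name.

Finch

Goldcrest: Sortino ratio = (4.6% − 4.3%) / 7.7% = 0.039
Finch: Sortino ratio = (13.9% − 4.3%) / 15.1% = 0.636
Highest: Finch (0.636).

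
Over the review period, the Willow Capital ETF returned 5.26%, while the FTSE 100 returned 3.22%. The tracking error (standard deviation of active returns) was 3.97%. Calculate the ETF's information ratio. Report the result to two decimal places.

IR = (Rp − Rb) / TE = (5.26% − 3.22%) / 3.97% = 2.04% / 3.97% = 0.5139

0.51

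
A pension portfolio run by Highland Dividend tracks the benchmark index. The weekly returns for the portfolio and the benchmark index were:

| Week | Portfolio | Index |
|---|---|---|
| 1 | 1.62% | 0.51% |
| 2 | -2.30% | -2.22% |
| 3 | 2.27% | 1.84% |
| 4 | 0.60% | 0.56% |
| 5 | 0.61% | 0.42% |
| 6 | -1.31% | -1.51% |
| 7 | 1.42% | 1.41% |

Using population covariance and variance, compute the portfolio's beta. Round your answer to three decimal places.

1.082

r̄p = 0.4157%,  r̄m = 0.1443%
Cov = Σ(rp − r̄p)(rm − r̄m) / 7 = 2.0374
Var(rm) = Σ(rm − r̄m)² / 7 = 1.8838
β = Cov / Var = 2.0374 / 1.8838 = 1.0815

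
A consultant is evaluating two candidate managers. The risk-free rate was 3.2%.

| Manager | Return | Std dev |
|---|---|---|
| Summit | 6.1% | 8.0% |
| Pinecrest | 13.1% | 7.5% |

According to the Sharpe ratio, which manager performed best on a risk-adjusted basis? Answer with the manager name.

Summit: Sharpe ratio = (6.1% − 3.2%) / 8.0% = 0.363
Pinecrest: Sharpe ratio = (13.1% − 3.2%) / 7.5% = 1.320
Highest: Pinecrest (1.320).

Pinecrest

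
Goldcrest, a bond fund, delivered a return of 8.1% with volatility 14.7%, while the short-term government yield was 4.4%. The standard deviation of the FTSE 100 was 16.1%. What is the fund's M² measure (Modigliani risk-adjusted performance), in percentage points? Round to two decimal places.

8.45

Sharpe = (Rp − Rf) / σp = (8.1% − 4.4%) / 14.7% = 0.2517
M² = Rf + Sharpe × σm = 4.4% + 0.2517 × 16.1% = 8.4524%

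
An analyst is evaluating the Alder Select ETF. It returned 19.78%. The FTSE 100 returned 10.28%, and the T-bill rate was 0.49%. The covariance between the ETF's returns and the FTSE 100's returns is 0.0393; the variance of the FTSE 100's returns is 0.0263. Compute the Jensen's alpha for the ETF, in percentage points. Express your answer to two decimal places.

4.66

β = Cov / Var = 0.0393 / 0.0263 = 1.4943
E[R] = Rf + β(Rm − Rf) = 0.49% + 1.4943 × (10.28% − 0.49%) = 15.1192%
α = Rp − E[R] = 19.78% − 15.1192% = 4.6608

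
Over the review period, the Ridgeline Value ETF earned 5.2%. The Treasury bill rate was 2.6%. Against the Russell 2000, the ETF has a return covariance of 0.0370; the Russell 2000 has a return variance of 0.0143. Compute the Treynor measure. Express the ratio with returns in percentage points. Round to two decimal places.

1.00

β = Cov / Var = 0.0370 / 0.0143 = 2.5874
Treynor = (Rp − Rf) / β = (5.2% − 2.6%) / 2.5874 = 2.60 / 2.5874 = 1.0049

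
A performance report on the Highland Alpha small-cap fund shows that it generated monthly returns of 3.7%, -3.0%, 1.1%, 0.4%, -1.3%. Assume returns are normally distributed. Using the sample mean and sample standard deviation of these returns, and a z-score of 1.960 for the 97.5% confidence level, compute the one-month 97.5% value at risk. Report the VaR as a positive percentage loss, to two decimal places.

r̄ = (3.7 − 3 + 1.1 + 0.4 − 1.3) / 5 = 0.90 / 5 = 0.1800%
Σ(r − r̄)² = (3.7 − 0.1800)² + (-3 − 0.1800)² + … = 25.5880
sample σ = √(25.5880 / 4) = √6.3970 = 2.5292%
VaR = −(r̄ − z·σ) = −(0.1800 − 1.960 × 2.5292) = −(-4.7772) = 4.7772%

4.78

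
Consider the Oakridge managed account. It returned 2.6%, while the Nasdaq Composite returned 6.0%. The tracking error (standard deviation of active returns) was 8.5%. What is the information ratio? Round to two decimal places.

-0.40

IR = (Rp − Rb) / TE = (2.6% − 6.0%) / 8.5% = -3.40% / 8.5% = -0.4000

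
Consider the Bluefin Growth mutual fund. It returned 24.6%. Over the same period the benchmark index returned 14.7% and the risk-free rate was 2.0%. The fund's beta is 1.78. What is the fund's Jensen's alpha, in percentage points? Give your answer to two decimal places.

-0.01

CAPM expected return = Rf + β(Rm − Rf) = 2.0% + 1.78 × (14.7% − 2.0%) = 2 + 1.78 × 12.70 = 24.6060%
Jensen's α = Rp − E[R] = 24.6% − 24.6060% = -0.0060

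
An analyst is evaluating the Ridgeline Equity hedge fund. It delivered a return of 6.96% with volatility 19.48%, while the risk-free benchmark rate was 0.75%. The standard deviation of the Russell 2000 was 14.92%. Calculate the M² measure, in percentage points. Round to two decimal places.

5.51

Sharpe = (Rp − Rf) / σp = (6.96% − 0.75%) / 19.48% = 0.3188
M² = Rf + Sharpe × σm = 0.75% + 0.3188 × 14.92% = 5.5065%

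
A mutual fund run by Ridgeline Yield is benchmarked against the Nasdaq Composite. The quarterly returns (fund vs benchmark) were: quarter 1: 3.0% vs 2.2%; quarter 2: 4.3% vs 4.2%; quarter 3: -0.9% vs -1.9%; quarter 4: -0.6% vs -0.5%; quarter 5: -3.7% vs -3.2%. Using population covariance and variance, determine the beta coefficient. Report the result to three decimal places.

r̄p = 0.4200%,  r̄m = 0.1600%
Cov = Σ(rp − r̄p)(rm − r̄m) / 5 = 7.6348
Var(rm) = Σ(rm − r̄m)² / 5 = 7.2904
β = Cov / Var = 7.6348 / 7.2904 = 1.0472

1.047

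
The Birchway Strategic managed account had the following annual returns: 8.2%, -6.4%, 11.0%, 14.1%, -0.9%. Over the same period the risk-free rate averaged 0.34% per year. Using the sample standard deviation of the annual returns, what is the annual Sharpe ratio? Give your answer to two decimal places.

0.57

r̄ = (8.2 − 6.4 + 11 + 14.1 − 0.9) / 5 = 5.2000%
Σ(r − r̄)² = (8.2 − 5.2000)² + (-6.4 − 5.2000)² + … = 293.6200
σ = √[293.6200 / 4] = 8.5677%
Sharpe = (r̄ − rf) / σ = (5.2000 − 0.34) / 8.5677 = 4.8600 / 8.5677 = 0.5672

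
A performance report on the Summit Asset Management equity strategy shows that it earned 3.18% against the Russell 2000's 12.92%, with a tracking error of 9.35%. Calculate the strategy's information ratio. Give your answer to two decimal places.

-1.04

IR = (Rp − Rb) / TE = (3.18% − 12.92%) / 9.35% = -9.74% / 9.35% = -1.0417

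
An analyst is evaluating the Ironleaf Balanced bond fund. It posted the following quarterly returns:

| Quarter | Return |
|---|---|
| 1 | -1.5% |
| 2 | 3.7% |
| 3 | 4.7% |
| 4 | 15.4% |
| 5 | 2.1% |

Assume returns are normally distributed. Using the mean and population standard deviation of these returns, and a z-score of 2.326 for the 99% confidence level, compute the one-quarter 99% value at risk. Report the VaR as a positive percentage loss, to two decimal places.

Mean return r̄ = 24.40 / 5 = 4.8800%
Population σ = √[Σ(r − r̄)² / 5] = √[160.5280 / 5] = √32.1056 = 5.6662%
VaR = −(r̄ − z·σ) = −(4.8800 − 2.326 × 5.6662) = −(-8.2996) = 8.2996%

8.30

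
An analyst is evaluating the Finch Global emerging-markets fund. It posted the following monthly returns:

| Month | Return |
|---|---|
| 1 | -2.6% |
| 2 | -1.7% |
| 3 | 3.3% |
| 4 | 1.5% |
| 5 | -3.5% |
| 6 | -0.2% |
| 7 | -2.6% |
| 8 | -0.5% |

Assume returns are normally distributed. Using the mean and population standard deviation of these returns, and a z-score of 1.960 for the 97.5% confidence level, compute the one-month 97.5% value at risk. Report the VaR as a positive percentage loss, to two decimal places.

r̄ = (-2.6 − 1.7 + 3.3 + 1.5 − 3.5 − 0.2 − 2.6 − 0.5) / 8 = -6.30 / 8 = -0.7875%
Population std dev = √[37.1288 / 8] = 2.1543%
VaR = −(r̄ − z·σ) = −(-0.7875 − 1.960 × 2.1543) = −(-5.0099) = 5.0099%

5.01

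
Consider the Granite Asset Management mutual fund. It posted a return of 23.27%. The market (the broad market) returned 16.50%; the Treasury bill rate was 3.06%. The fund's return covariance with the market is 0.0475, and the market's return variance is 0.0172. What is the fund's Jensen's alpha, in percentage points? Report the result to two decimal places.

-16.91

β = Cov / Var = 0.0475 / 0.0172 = 2.7616
E[R] = Rf + β(Rm − Rf) = 3.06% + 2.7616 × (16.50% − 3.06%) = 40.1759%
α = Rp − E[R] = 23.27% − 40.1759% = -16.9059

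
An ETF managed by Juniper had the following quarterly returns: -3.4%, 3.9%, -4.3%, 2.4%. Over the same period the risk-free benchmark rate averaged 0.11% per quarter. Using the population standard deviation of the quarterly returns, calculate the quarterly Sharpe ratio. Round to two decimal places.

-0.13

μ = (-3.4 + 3.9 − 4.3 + 2.4) / 4 = -1.40 / 4 = -0.3500%
Population σ = √[Σ(r − μ)² / 4] = √[50.5300 / 4] = √12.6325 = 3.5542%
Sharpe = (μ − rf) / σ = (-0.3500 − 0.11) / 3.5542 = -0.4600 / 3.5542 = -0.1294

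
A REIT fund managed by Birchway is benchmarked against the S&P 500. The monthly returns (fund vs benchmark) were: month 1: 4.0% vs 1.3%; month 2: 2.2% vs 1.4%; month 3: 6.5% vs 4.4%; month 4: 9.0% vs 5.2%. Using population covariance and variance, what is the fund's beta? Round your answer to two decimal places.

1.39

r̄p = 5.4250%,  r̄m = 3.0750%
Cov = Σ(rp − r̄p)(rm − r̄m) / 4 = 4.2381
Var(rm) = Σ(rm − r̄m)² / 4 = 3.0569
β = Cov / Var = 4.2381 / 3.0569 = 1.3864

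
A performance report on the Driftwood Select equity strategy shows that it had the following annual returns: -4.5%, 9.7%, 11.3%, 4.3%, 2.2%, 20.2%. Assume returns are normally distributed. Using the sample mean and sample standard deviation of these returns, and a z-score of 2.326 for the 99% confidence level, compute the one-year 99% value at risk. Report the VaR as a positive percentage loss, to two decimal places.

Mean return r̄ = 43.20 / 6 = 7.2000%
Sample std dev = √[362.3600 / 5] = 8.5130%
VaR = −(r̄ − z·σ) = −(7.2000 − 2.326 × 8.5130) = −(-12.6012) = 12.6012%

12.60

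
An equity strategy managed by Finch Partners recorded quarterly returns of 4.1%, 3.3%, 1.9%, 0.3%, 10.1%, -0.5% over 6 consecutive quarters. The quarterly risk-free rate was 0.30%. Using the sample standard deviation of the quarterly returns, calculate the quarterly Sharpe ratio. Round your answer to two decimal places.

Mean return r̄ = 19.20 / 6 = 3.2000%
Σ(r − r̄)² = 72.2200; sample σ = √(72.2200/5) = 3.8005%
Sharpe = (r̄ − rf) / σ = (3.2000 − 0.3) / 3.8005 = 2.9000 / 3.8005 = 0.7631

0.76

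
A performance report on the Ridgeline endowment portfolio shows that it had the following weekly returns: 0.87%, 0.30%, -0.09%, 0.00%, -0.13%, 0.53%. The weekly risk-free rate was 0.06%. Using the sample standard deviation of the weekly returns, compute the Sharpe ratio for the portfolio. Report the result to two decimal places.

r̄ = (0.87 + 0.3 − 0.09 + 0 − 0.13 + 0.53) / 6 = 1.480 / 6 = 0.2467%
Sample std dev = √[0.7877 / 5] = 0.3969%
Sharpe = (r̄ − rf) / σ = (0.2467 − 0.06) / 0.3969 = 0.1867 / 0.3969 = 0.4704

0.47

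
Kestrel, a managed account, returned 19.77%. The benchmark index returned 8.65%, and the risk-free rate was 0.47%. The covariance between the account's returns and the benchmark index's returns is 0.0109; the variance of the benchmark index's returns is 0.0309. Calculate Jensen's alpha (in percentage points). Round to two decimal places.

β = Cov / Var = 0.0109 / 0.0309 = 0.3528
E[R] = Rf + β(Rm − Rf) = 0.47% + 0.3528 × (8.65% − 0.47%) = 3.3559%
α = Rp − E[R] = 19.77% − 3.3559% = 16.4141

16.41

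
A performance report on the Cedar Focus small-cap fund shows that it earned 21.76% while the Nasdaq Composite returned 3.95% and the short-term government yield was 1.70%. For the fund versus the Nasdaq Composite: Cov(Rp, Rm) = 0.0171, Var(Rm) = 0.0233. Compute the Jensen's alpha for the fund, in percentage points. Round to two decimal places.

18.41

β = Cov / Var = 0.0171 / 0.0233 = 0.7339
E[R] = Rf + β(Rm − Rf) = 1.70% + 0.7339 × (3.95% − 1.70%) = 3.3513%
α = Rp − E[R] = 21.76% − 3.3513% = 18.4087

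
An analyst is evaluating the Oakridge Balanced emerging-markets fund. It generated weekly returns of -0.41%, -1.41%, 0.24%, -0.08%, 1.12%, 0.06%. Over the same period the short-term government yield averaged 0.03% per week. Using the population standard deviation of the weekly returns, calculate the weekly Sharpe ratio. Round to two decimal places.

-0.15

μ = (-0.41 − 1.41 + 0.24 − 0.08 + 1.12 + 0.06) / 6 = -0.480 / 6 = -0.0800%
Σ(r − μ)² = (-0.41 − (-0.0800))² + (-1.41 − (-0.0800))² + … = 3.4398
population σ = √(3.4398 / 6) = √0.5733 = 0.7572%
Sharpe = (μ − rf) / σ = (-0.0800 − 0.03) / 0.7572 = -0.1100 / 0.7572 = -0.1453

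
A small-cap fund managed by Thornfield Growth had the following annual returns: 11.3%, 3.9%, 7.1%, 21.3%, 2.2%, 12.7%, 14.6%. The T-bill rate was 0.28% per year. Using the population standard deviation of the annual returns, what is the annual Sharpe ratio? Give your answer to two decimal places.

1.66

Mean return μ = 73.10 / 7 = 10.4429%
Population σ = √[Σ(r − μ)² / 7] = √[262.9171 / 7] = √37.5596 = 6.1286%
Sharpe = (μ − rf) / σ = (10.4429 − 0.28) / 6.1286 = 10.1629 / 6.1286 = 1.6583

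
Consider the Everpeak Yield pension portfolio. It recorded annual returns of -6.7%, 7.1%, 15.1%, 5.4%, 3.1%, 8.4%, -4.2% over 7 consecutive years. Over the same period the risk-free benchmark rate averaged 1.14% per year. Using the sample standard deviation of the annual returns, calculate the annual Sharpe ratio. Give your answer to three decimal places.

Mean return r̄ = 28.20 / 7 = 4.0286%
Sample σ = √[Σ(r − r̄)² / 6] = √[336.6743 / 6] = √56.1124 = 7.4908%
Sharpe = (r̄ − rf) / σ = (4.0286 − 1.14) / 7.4908 = 2.8886 / 7.4908 = 0.3856

0.386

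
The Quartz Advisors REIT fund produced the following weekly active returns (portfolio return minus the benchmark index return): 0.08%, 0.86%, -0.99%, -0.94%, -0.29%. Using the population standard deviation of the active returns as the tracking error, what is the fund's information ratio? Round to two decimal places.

r̄ = (0.08 + 0.86 − 0.99 − 0.94 − 0.29) / 5 = -1.280 / 5 = -0.2560%
Population σ = √[Σ(r − r̄)² / 5] = √[2.3661 / 5] = √0.4732 = 0.6879%
IR = r̄ / tracking error = -0.2560 / 0.6879 = -0.3721

-0.37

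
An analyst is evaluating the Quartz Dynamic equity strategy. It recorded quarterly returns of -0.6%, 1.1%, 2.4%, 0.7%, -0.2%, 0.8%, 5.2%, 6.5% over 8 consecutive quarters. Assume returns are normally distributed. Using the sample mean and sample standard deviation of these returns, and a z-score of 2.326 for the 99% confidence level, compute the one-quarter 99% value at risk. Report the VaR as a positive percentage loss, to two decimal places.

3.99

μ = (-0.6 + 1.1 + 2.4 + 0.7 − 0.2 + 0.8 + 5.2 + 6.5) / 8 = 15.90 / 8 = 1.9875%
Sample σ = √[Σ(r − μ)² / 7] = √[46.1888 / 7] = √6.5984 = 2.5687%
VaR = −(μ − z·σ) = −(1.9875 − 2.326 × 2.5687) = −(-3.9873) = 3.9873%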